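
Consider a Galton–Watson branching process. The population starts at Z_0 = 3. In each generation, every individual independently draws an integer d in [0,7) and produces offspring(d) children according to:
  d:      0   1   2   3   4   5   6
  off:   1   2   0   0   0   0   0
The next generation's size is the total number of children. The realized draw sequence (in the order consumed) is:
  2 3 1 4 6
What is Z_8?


gen 0: Z_0=3, draws=[2, 3, 1], offspring=[0, 0, 2], Z_1=2
gen 1: Z_1=2, draws=[4, 6], offspring=[0, 0], Z_2=0
gen 2: Z_2=0, draws=[], offspring=[], Z_3=0
gen 3: Z_3=0, draws=[], offspring=[], Z_4=0
gen 4: Z_4=0, draws=[], offspring=[], Z_5=0
gen 5: Z_5=0, draws=[], offspring=[], Z_6=0
gen 6: Z_6=0, draws=[], offspring=[], Z_7=0
gen 7: Z_7=0, draws=[], offspring=[], Z_8=0

0


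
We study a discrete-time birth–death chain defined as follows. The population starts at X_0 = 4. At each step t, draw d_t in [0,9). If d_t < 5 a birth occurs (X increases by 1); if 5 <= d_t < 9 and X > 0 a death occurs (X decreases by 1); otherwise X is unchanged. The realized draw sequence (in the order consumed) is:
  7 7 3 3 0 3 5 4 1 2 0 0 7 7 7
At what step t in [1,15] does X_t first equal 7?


9

t=0: X=4, d=7 → death, X_1=3
t=1: X=3, d=7 → death, X_2=2
t=2: X=2, d=3 → birth, X_3=3
t=3: X=3, d=3 → birth, X_4=4
t=4: X=4, d=0 → birth, X_5=5
t=5: X=5, d=3 → birth, X_6=6
t=6: X=6, d=5 → death, X_7=5
t=7: X=5, d=4 → birth, X_8=6
t=8: X=6, d=1 → birth, X_9=7
t=9: X=7, d=2 → birth, X_10=8
t=10: X=8, d=0 → birth, X_11=9
t=11: X=9, d=0 → birth, X_12=10
t=12: X=10, d=7 → death, X_13=9
t=13: X=9, d=7 → death, X_14=8
t=14: X=8, d=7 → death, X_15=7


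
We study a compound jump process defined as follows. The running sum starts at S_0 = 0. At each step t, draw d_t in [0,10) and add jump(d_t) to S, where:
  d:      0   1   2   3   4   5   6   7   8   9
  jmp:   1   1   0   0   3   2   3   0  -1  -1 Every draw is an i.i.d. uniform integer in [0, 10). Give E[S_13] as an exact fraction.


Outcome values over d=0..9: [1, 1, 0, 0, 3, 2, 3, 0, -1, -1]
Σy = 8, Σy² = 26, M = 10
μ = 8/10 = 4/5,  σ² = 26/10 − (4/5)² = 49/25
E[S_13] = 0 + 13·(4/5) = 52/5

52/5


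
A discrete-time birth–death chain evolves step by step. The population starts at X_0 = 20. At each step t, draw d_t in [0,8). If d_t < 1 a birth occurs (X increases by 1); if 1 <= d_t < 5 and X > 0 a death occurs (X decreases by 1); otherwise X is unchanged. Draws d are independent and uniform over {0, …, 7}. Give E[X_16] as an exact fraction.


14

X can drop by at most 1 per step and X_0 = 20 > T = 16, so X_t >= 20 − t >= 4 > 0 for every t <= 16: the floor at 0 (the 'and X > 0' condition) never binds. Hence X_16 = X_0 + Σ_{t<16} Y_t with i.i.d. increments Y_t = y(d_t) ∈ {+1, −1, 0}.
Outcome values over d=0..7: [1, -1, -1, -1, -1, 0, 0, 0]
Σy = -3, Σy² = 5, M = 8
μ = -3/8 = -3/8,  σ² = 5/8 − (-3/8)² = 31/64
E[X_16] = 20 + 16·(-3/8) = 14


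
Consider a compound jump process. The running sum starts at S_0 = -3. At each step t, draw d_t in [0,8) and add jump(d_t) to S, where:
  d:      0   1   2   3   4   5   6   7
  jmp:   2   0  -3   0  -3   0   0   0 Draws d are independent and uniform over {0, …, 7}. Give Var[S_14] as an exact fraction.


Outcome values over d=0..7: [2, 0, -3, 0, -3, 0, 0, 0]
Σy = -4, Σy² = 22, M = 8
μ = -4/8 = -1/2,  σ² = 22/8 − (-1/2)² = 5/2
Independent increments: Var[S_14] = 14·σ² = 14·(5/2) = 35

35


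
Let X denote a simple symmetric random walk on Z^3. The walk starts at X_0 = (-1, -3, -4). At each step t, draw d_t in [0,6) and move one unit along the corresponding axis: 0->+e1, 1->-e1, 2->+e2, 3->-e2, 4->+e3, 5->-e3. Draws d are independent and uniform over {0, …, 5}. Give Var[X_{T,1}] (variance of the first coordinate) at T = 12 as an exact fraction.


4

Outcome values over d=0..5: [1, -1, 0, 0, 0, 0]
Σy = 0, Σy² = 2, M = 6
μ = 0/6 = 0,  σ² = 2/6 − (0)² = 1/3
Independent increments: Var[X_12] = 12·σ² = 12·(1/3) = 4


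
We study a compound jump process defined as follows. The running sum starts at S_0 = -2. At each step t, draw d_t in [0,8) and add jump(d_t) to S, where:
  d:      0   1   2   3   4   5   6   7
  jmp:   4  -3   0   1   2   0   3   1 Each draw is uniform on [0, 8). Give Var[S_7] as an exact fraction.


28

Outcome values over d=0..7: [4, -3, 0, 1, 2, 0, 3, 1]
Σy = 8, Σy² = 40, M = 8
μ = 8/8 = 1,  σ² = 40/8 − (1)² = 4
Independent increments: Var[S_7] = 7·σ² = 7·(4) = 28


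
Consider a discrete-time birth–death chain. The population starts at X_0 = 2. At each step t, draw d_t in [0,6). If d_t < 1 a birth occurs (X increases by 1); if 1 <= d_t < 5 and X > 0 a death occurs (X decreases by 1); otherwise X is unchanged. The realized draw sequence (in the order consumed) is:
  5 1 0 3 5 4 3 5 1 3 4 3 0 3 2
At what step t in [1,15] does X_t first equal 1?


t=0: X=2, d=5 → hold, X_1=2
t=1: X=2, d=1 → death, X_2=1
t=2: X=1, d=0 → birth, X_3=2
t=3: X=2, d=3 → death, X_4=1
t=4: X=1, d=5 → hold, X_5=1
t=5: X=1, d=4 → death, X_6=0
t=6: X=0, d=3 → hold, X_7=0
t=7: X=0, d=5 → hold, X_8=0
t=8: X=0, d=1 → hold, X_9=0
t=9: X=0, d=3 → hold, X_10=0
t=10: X=0, d=4 → hold, X_11=0
t=11: X=0, d=3 → hold, X_12=0
t=12: X=0, d=0 → birth, X_13=1
t=13: X=1, d=3 → death, X_14=0
t=14: X=0, d=2 → hold, X_15=0

2


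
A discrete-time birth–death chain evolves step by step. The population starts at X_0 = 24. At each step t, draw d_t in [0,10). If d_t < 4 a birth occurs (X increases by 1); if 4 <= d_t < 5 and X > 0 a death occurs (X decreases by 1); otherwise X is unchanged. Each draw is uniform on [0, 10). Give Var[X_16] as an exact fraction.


164/25

X can drop by at most 1 per step and X_0 = 24 > T = 16, so X_t >= 24 − t >= 8 > 0 for every t <= 16: the floor at 0 (the 'and X > 0' condition) never binds. Hence X_16 = X_0 + Σ_{t<16} Y_t with i.i.d. increments Y_t = y(d_t) ∈ {+1, −1, 0}.
Outcome values over d=0..9: [1, 1, 1, 1, -1, 0, 0, 0, 0, 0]
Σy = 3, Σy² = 5, M = 10
μ = 3/10 = 3/10,  σ² = 5/10 − (3/10)² = 41/100
Independent increments: Var[X_16] = 16·σ² = 16·(41/100) = 164/25


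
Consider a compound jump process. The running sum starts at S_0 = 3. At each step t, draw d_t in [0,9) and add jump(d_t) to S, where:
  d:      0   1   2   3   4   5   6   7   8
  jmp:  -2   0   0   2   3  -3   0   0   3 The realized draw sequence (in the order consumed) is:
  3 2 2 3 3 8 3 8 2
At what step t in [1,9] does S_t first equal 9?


5

t=0: S=3, d=3, jump=2, S_1=5
t=1: S=5, d=2, jump=0, S_2=5
t=2: S=5, d=2, jump=0, S_3=5
t=3: S=5, d=3, jump=2, S_4=7
t=4: S=7, d=3, jump=2, S_5=9
t=5: S=9, d=8, jump=3, S_6=12
t=6: S=12, d=3, jump=2, S_7=14
t=7: S=14, d=8, jump=3, S_8=17
t=8: S=17, d=2, jump=0, S_9=17


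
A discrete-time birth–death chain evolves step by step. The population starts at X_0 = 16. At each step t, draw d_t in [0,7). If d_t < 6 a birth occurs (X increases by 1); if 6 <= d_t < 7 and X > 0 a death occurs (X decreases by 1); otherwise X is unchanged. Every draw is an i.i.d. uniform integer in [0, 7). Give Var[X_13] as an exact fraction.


X can drop by at most 1 per step and X_0 = 16 > T = 13, so X_t >= 16 − t >= 3 > 0 for every t <= 13: the floor at 0 (the 'and X > 0' condition) never binds. Hence X_13 = X_0 + Σ_{t<13} Y_t with i.i.d. increments Y_t = y(d_t) ∈ {+1, −1, 0}.
Outcome values over d=0..6: [1, 1, 1, 1, 1, 1, -1]
Σy = 5, Σy² = 7, M = 7
μ = 5/7 = 5/7,  σ² = 7/7 − (5/7)² = 24/49
Independent increments: Var[X_13] = 13·σ² = 13·(24/49) = 312/49

312/49


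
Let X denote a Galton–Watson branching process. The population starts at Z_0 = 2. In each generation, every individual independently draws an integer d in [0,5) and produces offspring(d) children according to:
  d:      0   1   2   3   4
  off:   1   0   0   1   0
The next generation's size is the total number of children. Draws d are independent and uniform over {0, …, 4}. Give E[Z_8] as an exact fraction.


Outcome values over d=0..4: [1, 0, 0, 1, 0]
Σy = 2, Σy² = 2, M = 5
μ = 2/5 = 2/5,  σ² = 2/5 − (2/5)² = 6/25
E[Z_0] = 2
E[Z_1] = 2/5·E[Z_0] = 4/5
E[Z_2] = 2/5·E[Z_1] = 8/25
E[Z_3] = 2/5·E[Z_2] = 16/125
E[Z_4] = 2/5·E[Z_3] = 32/625
E[Z_5] = 2/5·E[Z_4] = 64/3125
E[Z_6] = 2/5·E[Z_5] = 128/15625
E[Z_7] = 2/5·E[Z_6] = 256/78125
E[Z_8] = 2/5·E[Z_7] = 512/390625

512/390625


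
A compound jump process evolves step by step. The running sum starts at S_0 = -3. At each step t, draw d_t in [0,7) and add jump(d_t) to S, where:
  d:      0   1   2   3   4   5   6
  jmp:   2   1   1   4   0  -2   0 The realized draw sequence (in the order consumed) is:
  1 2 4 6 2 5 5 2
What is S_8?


-3

t=0: S=-3, d=1, jump=1, S_1=-2
t=1: S=-2, d=2, jump=1, S_2=-1
t=2: S=-1, d=4, jump=0, S_3=-1
t=3: S=-1, d=6, jump=0, S_4=-1
t=4: S=-1, d=2, jump=1, S_5=0
t=5: S=0, d=5, jump=-2, S_6=-2
t=6: S=-2, d=5, jump=-2, S_7=-4
t=7: S=-4, d=2, jump=1, S_8=-3


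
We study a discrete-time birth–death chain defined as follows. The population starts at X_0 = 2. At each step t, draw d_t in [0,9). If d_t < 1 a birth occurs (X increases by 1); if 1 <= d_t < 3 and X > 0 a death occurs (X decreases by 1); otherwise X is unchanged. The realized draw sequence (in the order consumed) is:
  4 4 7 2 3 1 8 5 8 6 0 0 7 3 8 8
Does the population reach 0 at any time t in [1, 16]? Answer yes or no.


yes

t=0: X=2, d=4 → hold, X_1=2
t=1: X=2, d=4 → hold, X_2=2
t=2: X=2, d=7 → hold, X_3=2
t=3: X=2, d=2 → death, X_4=1
t=4: X=1, d=3 → hold, X_5=1
t=5: X=1, d=1 → death, X_6=0
t=6: X=0, d=8 → hold, X_7=0
t=7: X=0, d=5 → hold, X_8=0
t=8: X=0, d=8 → hold, X_9=0
t=9: X=0, d=6 → hold, X_10=0
t=10: X=0, d=0 → birth, X_11=1
t=11: X=1, d=0 → birth, X_12=2
t=12: X=2, d=7 → hold, X_13=2
t=13: X=2, d=3 → hold, X_14=2
t=14: X=2, d=8 → hold, X_15=2
t=15: X=2, d=8 → hold, X_16=2


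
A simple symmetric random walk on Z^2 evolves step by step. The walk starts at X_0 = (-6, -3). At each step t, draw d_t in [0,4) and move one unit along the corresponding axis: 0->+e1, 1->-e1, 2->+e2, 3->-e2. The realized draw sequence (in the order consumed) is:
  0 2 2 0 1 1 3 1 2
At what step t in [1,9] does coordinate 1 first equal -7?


t=0: X=(-6, -3), d=0 → +e1, X_1=(-5, -3)
t=1: X=(-5, -3), d=2 → +e2, X_2=(-5, -2)
t=2: X=(-5, -2), d=2 → +e2, X_3=(-5, -1)
t=3: X=(-5, -1), d=0 → +e1, X_4=(-4, -1)
t=4: X=(-4, -1), d=1 → -e1, X_5=(-5, -1)
t=5: X=(-5, -1), d=1 → -e1, X_6=(-6, -1)
t=6: X=(-6, -1), d=3 → -e2, X_7=(-6, -2)
t=7: X=(-6, -2), d=1 → -e1, X_8=(-7, -2)
t=8: X=(-7, -2), d=2 → +e2, X_9=(-7, -1)

8


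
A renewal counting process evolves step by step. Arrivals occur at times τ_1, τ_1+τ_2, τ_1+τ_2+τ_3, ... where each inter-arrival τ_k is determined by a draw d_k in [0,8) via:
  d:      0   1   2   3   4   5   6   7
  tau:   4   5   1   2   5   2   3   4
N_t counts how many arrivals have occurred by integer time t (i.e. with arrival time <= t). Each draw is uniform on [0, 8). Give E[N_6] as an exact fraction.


420249/262144

Inter-arrival values over d=0..7: [4, 5, 1, 2, 5, 2, 3, 4]
Each d has probability 1/8, so the pmf of τ is: f(1) = 1/8, f(2) = 1/4, f(3) = 1/8, f(4) = 1/4, f(5) = 1/4
Renewal equation for m(n) = E[N_n]: condition on τ_1 = k (if k <= n, one arrival plus a fresh copy on the remaining n−k steps): m(n) = F(n) + Σ_{k<=n} f(k)·m(n−k), where F(n) = P(τ <= n) and m(0) = 0
m(1) = F(1) = 1/8
m(2) = F(2) + f(1)·m(1) = 3/8 + 1/8·1/8 = 25/64
m(3) = F(3) + f(1)·m(2) + f(2)·m(1) = 1/2 + 1/8·25/64 + 1/4·1/8 = 297/512
m(4) = F(4) + f(1)·m(3) + f(2)·m(2) + f(3)·m(1) = 3/4 + 1/8·297/512 + 1/4·25/64 + 1/8·1/8 = 3833/4096
m(5) = F(5) + f(1)·m(4) + f(2)·m(3) + f(3)·m(2) + f(4)·m(1) = 1 + 1/8·3833/4096 + 1/4·297/512 + 1/8·25/64 + 1/4·1/8 = 43977/32768
m(6) = F(6) + f(1)·m(5) + f(2)·m(4) + f(3)·m(3) + f(4)·m(2) + f(5)·m(1) = 1 + 1/8·43977/32768 + 1/4·3833/4096 + 1/8·297/512 + 1/4·25/64 + 1/4·1/8 = 420249/262144
E[N_6] = m(6) = 420249/262144


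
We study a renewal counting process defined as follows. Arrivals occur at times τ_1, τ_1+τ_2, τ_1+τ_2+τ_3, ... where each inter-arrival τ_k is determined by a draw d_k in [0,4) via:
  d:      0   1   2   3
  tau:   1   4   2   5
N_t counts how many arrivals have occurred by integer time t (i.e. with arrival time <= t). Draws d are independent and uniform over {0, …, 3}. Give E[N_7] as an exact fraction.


35293/16384

Inter-arrival values over d=0..3: [1, 4, 2, 5]
Each d has probability 1/4, so the pmf of τ is: f(1) = 1/4, f(2) = 1/4, f(4) = 1/4, f(5) = 1/4
Renewal equation for m(n) = E[N_n]: condition on τ_1 = k (if k <= n, one arrival plus a fresh copy on the remaining n−k steps): m(n) = F(n) + Σ_{k<=n} f(k)·m(n−k), where F(n) = P(τ <= n) and m(0) = 0
m(1) = F(1) = 1/4
m(2) = F(2) + f(1)·m(1) = 1/2 + 1/4·1/4 = 9/16
m(3) = F(3) + f(1)·m(2) + f(2)·m(1) = 1/2 + 1/4·9/16 + 1/4·1/4 = 45/64
m(4) = F(4) + f(1)·m(3) + f(2)·m(2) = 3/4 + 1/4·45/64 + 1/4·9/16 = 273/256
m(5) = F(5) + f(1)·m(4) + f(2)·m(3) + f(4)·m(1) = 1 + 1/4·273/256 + 1/4·45/64 + 1/4·1/4 = 1541/1024
m(6) = F(6) + f(1)·m(5) + f(2)·m(4) + f(4)·m(2) + f(5)·m(1) = 1 + 1/4·1541/1024 + 1/4·273/256 + 1/4·9/16 + 1/4·1/4 = 7561/4096
m(7) = F(7) + f(1)·m(6) + f(2)·m(5) + f(4)·m(3) + f(5)·m(2) = 1 + 1/4·7561/4096 + 1/4·1541/1024 + 1/4·45/64 + 1/4·9/16 = 35293/16384
E[N_7] = m(7) = 35293/16384


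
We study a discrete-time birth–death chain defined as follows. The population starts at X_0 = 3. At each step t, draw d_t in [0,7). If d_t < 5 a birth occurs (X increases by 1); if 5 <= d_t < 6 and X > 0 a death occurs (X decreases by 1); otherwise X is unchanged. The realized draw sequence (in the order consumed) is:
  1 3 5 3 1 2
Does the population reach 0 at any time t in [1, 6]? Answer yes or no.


t=0: X=3, d=1 → birth, X_1=4
t=1: X=4, d=3 → birth, X_2=5
t=2: X=5, d=5 → death, X_3=4
t=3: X=4, d=3 → birth, X_4=5
t=4: X=5, d=1 → birth, X_5=6
t=5: X=6, d=2 → birth, X_6=7

no


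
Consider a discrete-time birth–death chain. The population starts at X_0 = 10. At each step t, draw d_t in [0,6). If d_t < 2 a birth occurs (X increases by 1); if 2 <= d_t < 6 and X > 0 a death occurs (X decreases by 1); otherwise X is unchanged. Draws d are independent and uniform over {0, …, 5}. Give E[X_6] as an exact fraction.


8

X can drop by at most 1 per step and X_0 = 10 > T = 6, so X_t >= 10 − t >= 4 > 0 for every t <= 6: the floor at 0 (the 'and X > 0' condition) never binds. Hence X_6 = X_0 + Σ_{t<6} Y_t with i.i.d. increments Y_t = y(d_t) ∈ {+1, −1, 0}.
Outcome values over d=0..5: [1, 1, -1, -1, -1, -1]
Σy = -2, Σy² = 6, M = 6
μ = -2/6 = -1/3,  σ² = 6/6 − (-1/3)² = 8/9
E[X_6] = 10 + 6·(-1/3) = 8


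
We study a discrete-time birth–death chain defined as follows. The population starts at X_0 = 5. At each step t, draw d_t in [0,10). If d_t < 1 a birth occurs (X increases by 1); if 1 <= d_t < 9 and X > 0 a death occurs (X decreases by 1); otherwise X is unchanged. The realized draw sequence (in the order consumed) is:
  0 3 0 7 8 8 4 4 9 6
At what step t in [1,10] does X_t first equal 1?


t=0: X=5, d=0 → birth, X_1=6
t=1: X=6, d=3 → death, X_2=5
t=2: X=5, d=0 → birth, X_3=6
t=3: X=6, d=7 → death, X_4=5
t=4: X=5, d=8 → death, X_5=4
t=5: X=4, d=8 → death, X_6=3
t=6: X=3, d=4 → death, X_7=2
t=7: X=2, d=4 → death, X_8=1
t=8: X=1, d=9 → hold, X_9=1
t=9: X=1, d=6 → death, X_10=0

8


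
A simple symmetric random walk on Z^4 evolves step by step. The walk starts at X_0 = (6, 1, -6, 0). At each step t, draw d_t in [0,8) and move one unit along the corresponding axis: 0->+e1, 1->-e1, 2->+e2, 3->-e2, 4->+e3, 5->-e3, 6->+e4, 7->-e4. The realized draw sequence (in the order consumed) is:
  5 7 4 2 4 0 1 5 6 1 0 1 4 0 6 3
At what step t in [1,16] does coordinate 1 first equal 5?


10

t=0: X=(6, 1, -6, 0), d=5 → -e3, X_1=(6, 1, -7, 0)
t=1: X=(6, 1, -7, 0), d=7 → -e4, X_2=(6, 1, -7, -1)
t=2: X=(6, 1, -7, -1), d=4 → +e3, X_3=(6, 1, -6, -1)
t=3: X=(6, 1, -6, -1), d=2 → +e2, X_4=(6, 2, -6, -1)
t=4: X=(6, 2, -6, -1), d=4 → +e3, X_5=(6, 2, -5, -1)
t=5: X=(6, 2, -5, -1), d=0 → +e1, X_6=(7, 2, -5, -1)
t=6: X=(7, 2, -5, -1), d=1 → -e1, X_7=(6, 2, -5, -1)
t=7: X=(6, 2, -5, -1), d=5 → -e3, X_8=(6, 2, -6, -1)
t=8: X=(6, 2, -6, -1), d=6 → +e4, X_9=(6, 2, -6, 0)
t=9: X=(6, 2, -6, 0), d=1 → -e1, X_10=(5, 2, -6, 0)
t=10: X=(5, 2, -6, 0), d=0 → +e1, X_11=(6, 2, -6, 0)
t=11: X=(6, 2, -6, 0), d=1 → -e1, X_12=(5, 2, -6, 0)
t=12: X=(5, 2, -6, 0), d=4 → +e3, X_13=(5, 2, -5, 0)
t=13: X=(5, 2, -5, 0), d=0 → +e1, X_14=(6, 2, -5, 0)
t=14: X=(6, 2, -5, 0), d=6 → +e4, X_15=(6, 2, -5, 1)
t=15: X=(6, 2, -5, 1), d=3 → -e2, X_16=(6, 1, -5, 1)


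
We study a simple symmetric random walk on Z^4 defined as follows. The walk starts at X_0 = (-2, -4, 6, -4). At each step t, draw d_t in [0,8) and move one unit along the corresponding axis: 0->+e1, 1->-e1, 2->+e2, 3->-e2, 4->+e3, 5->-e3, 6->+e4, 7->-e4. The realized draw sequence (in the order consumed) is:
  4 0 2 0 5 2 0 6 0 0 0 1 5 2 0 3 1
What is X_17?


(3, -2, 5, -3)

t=0: X=(-2, -4, 6, -4), d=4 → +e3, X_1=(-2, -4, 7, -4)
t=1: X=(-2, -4, 7, -4), d=0 → +e1, X_2=(-1, -4, 7, -4)
t=2: X=(-1, -4, 7, -4), d=2 → +e2, X_3=(-1, -3, 7, -4)
t=3: X=(-1, -3, 7, -4), d=0 → +e1, X_4=(0, -3, 7, -4)
t=4: X=(0, -3, 7, -4), d=5 → -e3, X_5=(0, -3, 6, -4)
t=5: X=(0, -3, 6, -4), d=2 → +e2, X_6=(0, -2, 6, -4)
t=6: X=(0, -2, 6, -4), d=0 → +e1, X_7=(1, -2, 6, -4)
t=7: X=(1, -2, 6, -4), d=6 → +e4, X_8=(1, -2, 6, -3)
t=8: X=(1, -2, 6, -3), d=0 → +e1, X_9=(2, -2, 6, -3)
t=9: X=(2, -2, 6, -3), d=0 → +e1, X_10=(3, -2, 6, -3)
t=10: X=(3, -2, 6, -3), d=0 → +e1, X_11=(4, -2, 6, -3)
t=11: X=(4, -2, 6, -3), d=1 → -e1, X_12=(3, -2, 6, -3)
t=12: X=(3, -2, 6, -3), d=5 → -e3, X_13=(3, -2, 5, -3)
t=13: X=(3, -2, 5, -3), d=2 → +e2, X_14=(3, -1, 5, -3)
t=14: X=(3, -1, 5, -3), d=0 → +e1, X_15=(4, -1, 5, -3)
t=15: X=(4, -1, 5, -3), d=3 → -e2, X_16=(4, -2, 5, -3)
t=16: X=(4, -2, 5, -3), d=1 → -e1, X_17=(3, -2, 5, -3)


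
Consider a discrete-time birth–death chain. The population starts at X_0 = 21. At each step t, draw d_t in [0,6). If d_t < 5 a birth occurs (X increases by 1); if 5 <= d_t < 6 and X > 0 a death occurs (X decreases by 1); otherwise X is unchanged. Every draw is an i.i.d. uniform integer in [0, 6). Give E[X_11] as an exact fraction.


85/3

X can drop by at most 1 per step and X_0 = 21 > T = 11, so X_t >= 21 − t >= 10 > 0 for every t <= 11: the floor at 0 (the 'and X > 0' condition) never binds. Hence X_11 = X_0 + Σ_{t<11} Y_t with i.i.d. increments Y_t = y(d_t) ∈ {+1, −1, 0}.
Outcome values over d=0..5: [1, 1, 1, 1, 1, -1]
Σy = 4, Σy² = 6, M = 6
μ = 4/6 = 2/3,  σ² = 6/6 − (2/3)² = 5/9
E[X_11] = 21 + 11·(2/3) = 85/3


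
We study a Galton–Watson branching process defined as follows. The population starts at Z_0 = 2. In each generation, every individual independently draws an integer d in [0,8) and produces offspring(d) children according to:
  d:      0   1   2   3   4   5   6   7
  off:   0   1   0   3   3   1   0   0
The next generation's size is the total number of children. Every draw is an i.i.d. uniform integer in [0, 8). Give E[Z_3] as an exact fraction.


2

Outcome values over d=0..7: [0, 1, 0, 3, 3, 1, 0, 0]
Σy = 8, Σy² = 20, M = 8
μ = 8/8 = 1,  σ² = 20/8 − (1)² = 3/2
E[Z_0] = 2
E[Z_1] = 1·E[Z_0] = 2
E[Z_2] = 1·E[Z_1] = 2
E[Z_3] = 1·E[Z_2] = 2


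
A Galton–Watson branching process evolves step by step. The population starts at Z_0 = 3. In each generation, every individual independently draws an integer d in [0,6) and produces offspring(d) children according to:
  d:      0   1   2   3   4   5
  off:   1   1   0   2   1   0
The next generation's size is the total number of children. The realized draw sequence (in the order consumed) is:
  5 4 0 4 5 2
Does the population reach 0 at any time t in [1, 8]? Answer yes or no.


yes

gen 0: Z_0=3, draws=[5, 4, 0], offspring=[0, 1, 1], Z_1=2
gen 1: Z_1=2, draws=[4, 5], offspring=[1, 0], Z_2=1
gen 2: Z_2=1, draws=[2], offspring=[0], Z_3=0
gen 3: Z_3=0, draws=[], offspring=[], Z_4=0
gen 4: Z_4=0, draws=[], offspring=[], Z_5=0
gen 5: Z_5=0, draws=[], offspring=[], Z_6=0
gen 6: Z_6=0, draws=[], offspring=[], Z_7=0
gen 7: Z_7=0, draws=[], offspring=[], Z_8=0


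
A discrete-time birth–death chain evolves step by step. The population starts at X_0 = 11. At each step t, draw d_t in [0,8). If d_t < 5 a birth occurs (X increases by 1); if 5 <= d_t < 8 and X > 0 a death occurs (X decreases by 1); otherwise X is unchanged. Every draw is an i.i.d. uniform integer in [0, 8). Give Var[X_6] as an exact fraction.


45/8

X can drop by at most 1 per step and X_0 = 11 > T = 6, so X_t >= 11 − t >= 5 > 0 for every t <= 6: the floor at 0 (the 'and X > 0' condition) never binds. Hence X_6 = X_0 + Σ_{t<6} Y_t with i.i.d. increments Y_t = y(d_t) ∈ {+1, −1, 0}.
Outcome values over d=0..7: [1, 1, 1, 1, 1, -1, -1, -1]
Σy = 2, Σy² = 8, M = 8
μ = 2/8 = 1/4,  σ² = 8/8 − (1/4)² = 15/16
Independent increments: Var[X_6] = 6·σ² = 6·(15/16) = 45/8


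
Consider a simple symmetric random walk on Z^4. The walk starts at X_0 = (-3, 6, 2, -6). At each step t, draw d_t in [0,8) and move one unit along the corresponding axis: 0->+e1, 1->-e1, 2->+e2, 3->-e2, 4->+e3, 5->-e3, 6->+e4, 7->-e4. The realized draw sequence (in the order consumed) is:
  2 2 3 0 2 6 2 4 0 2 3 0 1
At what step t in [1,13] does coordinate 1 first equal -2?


t=0: X=(-3, 6, 2, -6), d=2 → +e2, X_1=(-3, 7, 2, -6)
t=1: X=(-3, 7, 2, -6), d=2 → +e2, X_2=(-3, 8, 2, -6)
t=2: X=(-3, 8, 2, -6), d=3 → -e2, X_3=(-3, 7, 2, -6)
t=3: X=(-3, 7, 2, -6), d=0 → +e1, X_4=(-2, 7, 2, -6)
t=4: X=(-2, 7, 2, -6), d=2 → +e2, X_5=(-2, 8, 2, -6)
t=5: X=(-2, 8, 2, -6), d=6 → +e4, X_6=(-2, 8, 2, -5)
t=6: X=(-2, 8, 2, -5), d=2 → +e2, X_7=(-2, 9, 2, -5)
t=7: X=(-2, 9, 2, -5), d=4 → +e3, X_8=(-2, 9, 3, -5)
t=8: X=(-2, 9, 3, -5), d=0 → +e1, X_9=(-1, 9, 3, -5)
t=9: X=(-1, 9, 3, -5), d=2 → +e2, X_10=(-1, 10, 3, -5)
t=10: X=(-1, 10, 3, -5), d=3 → -e2, X_11=(-1, 9, 3, -5)
t=11: X=(-1, 9, 3, -5), d=0 → +e1, X_12=(0, 9, 3, -5)
t=12: X=(0, 9, 3, -5), d=1 → -e1, X_13=(-1, 9, 3, -5)

4


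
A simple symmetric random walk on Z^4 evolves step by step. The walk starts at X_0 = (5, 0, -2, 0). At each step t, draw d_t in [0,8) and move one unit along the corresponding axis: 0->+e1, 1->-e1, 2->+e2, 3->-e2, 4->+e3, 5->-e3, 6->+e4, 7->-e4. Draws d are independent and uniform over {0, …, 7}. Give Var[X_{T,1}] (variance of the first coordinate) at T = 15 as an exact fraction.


Outcome values over d=0..7: [1, -1, 0, 0, 0, 0, 0, 0]
Σy = 0, Σy² = 2, M = 8
μ = 0/8 = 0,  σ² = 2/8 − (0)² = 1/4
Independent increments: Var[X_15] = 15·σ² = 15·(1/4) = 15/4

15/4


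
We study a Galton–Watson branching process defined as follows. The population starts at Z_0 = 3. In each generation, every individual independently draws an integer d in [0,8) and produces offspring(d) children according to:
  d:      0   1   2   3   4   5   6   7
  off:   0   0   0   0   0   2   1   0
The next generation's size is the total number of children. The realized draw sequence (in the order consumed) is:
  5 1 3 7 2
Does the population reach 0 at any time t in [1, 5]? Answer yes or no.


yes

gen 0: Z_0=3, draws=[5, 1, 3], offspring=[2, 0, 0], Z_1=2
gen 1: Z_1=2, draws=[7, 2], offspring=[0, 0], Z_2=0
gen 2: Z_2=0, draws=[], offspring=[], Z_3=0
gen 3: Z_3=0, draws=[], offspring=[], Z_4=0
gen 4: Z_4=0, draws=[], offspring=[], Z_5=0


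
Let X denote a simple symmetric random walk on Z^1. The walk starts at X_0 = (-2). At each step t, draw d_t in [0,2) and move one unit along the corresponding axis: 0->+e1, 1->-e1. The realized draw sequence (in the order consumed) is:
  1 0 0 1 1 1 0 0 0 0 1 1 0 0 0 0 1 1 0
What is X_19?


(1)

t=0: X=(-2), d=1 → -e1, X_1=(-3)
t=1: X=(-3), d=0 → +e1, X_2=(-2)
t=2: X=(-2), d=0 → +e1, X_3=(-1)
t=3: X=(-1), d=1 → -e1, X_4=(-2)
t=4: X=(-2), d=1 → -e1, X_5=(-3)
t=5: X=(-3), d=1 → -e1, X_6=(-4)
t=6: X=(-4), d=0 → +e1, X_7=(-3)
t=7: X=(-3), d=0 → +e1, X_8=(-2)
t=8: X=(-2), d=0 → +e1, X_9=(-1)
t=9: X=(-1), d=0 → +e1, X_10=(0)
t=10: X=(0), d=1 → -e1, X_11=(-1)
t=11: X=(-1), d=1 → -e1, X_12=(-2)
t=12: X=(-2), d=0 → +e1, X_13=(-1)
t=13: X=(-1), d=0 → +e1, X_14=(0)
t=14: X=(0), d=0 → +e1, X_15=(1)
t=15: X=(1), d=0 → +e1, X_16=(2)
t=16: X=(2), d=1 → -e1, X_17=(1)
t=17: X=(1), d=1 → -e1, X_18=(0)
t=18: X=(0), d=0 → +e1, X_19=(1)


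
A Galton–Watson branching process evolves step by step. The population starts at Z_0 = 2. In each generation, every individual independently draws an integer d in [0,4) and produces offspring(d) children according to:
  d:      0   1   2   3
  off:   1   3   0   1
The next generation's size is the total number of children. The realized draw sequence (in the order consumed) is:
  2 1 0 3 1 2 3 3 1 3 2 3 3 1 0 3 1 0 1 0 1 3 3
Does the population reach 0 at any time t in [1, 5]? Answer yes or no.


no

gen 0: Z_0=2, draws=[2, 1], offspring=[0, 3], Z_1=3
gen 1: Z_1=3, draws=[0, 3, 1], offspring=[1, 1, 3], Z_2=5
gen 2: Z_2=5, draws=[2, 3, 3, 1, 3], offspring=[0, 1, 1, 3, 1], Z_3=6
gen 3: Z_3=6, draws=[2, 3, 3, 1, 0, 3], offspring=[0, 1, 1, 3, 1, 1], Z_4=7
gen 4: Z_4=7, draws=[1, 0, 1, 0, 1, 3, 3], offspring=[3, 1, 3, 1, 3, 1, 1], Z_5=13


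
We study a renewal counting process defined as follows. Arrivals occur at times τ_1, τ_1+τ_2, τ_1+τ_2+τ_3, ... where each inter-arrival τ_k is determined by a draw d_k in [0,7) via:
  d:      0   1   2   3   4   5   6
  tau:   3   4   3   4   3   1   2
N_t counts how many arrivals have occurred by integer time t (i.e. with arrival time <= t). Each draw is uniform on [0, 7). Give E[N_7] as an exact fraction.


1819469/823543

Inter-arrival values over d=0..6: [3, 4, 3, 4, 3, 1, 2]
Each d has probability 1/7, so the pmf of τ is: f(1) = 1/7, f(2) = 1/7, f(3) = 3/7, f(4) = 2/7
Renewal equation for m(n) = E[N_n]: condition on τ_1 = k (if k <= n, one arrival plus a fresh copy on the remaining n−k steps): m(n) = F(n) + Σ_{k<=n} f(k)·m(n−k), where F(n) = P(τ <= n) and m(0) = 0
m(1) = F(1) = 1/7
m(2) = F(2) + f(1)·m(1) = 2/7 + 1/7·1/7 = 15/49
m(3) = F(3) + f(1)·m(2) + f(2)·m(1) = 5/7 + 1/7·15/49 + 1/7·1/7 = 267/343
m(4) = F(4) + f(1)·m(3) + f(2)·m(2) + f(3)·m(1) = 1 + 1/7·267/343 + 1/7·15/49 + 3/7·1/7 = 2920/2401
m(5) = F(5) + f(1)·m(4) + f(2)·m(3) + f(3)·m(2) + f(4)·m(1) = 1 + 1/7·2920/2401 + 1/7·267/343 + 3/7·15/49 + 2/7·1/7 = 24487/16807
m(6) = F(6) + f(1)·m(5) + f(2)·m(4) + f(3)·m(3) + f(4)·m(2) = 1 + 1/7·24487/16807 + 1/7·2920/2401 + 3/7·267/343 + 2/7·15/49 = 212115/117649
m(7) = F(7) + f(1)·m(6) + f(2)·m(5) + f(3)·m(4) + f(4)·m(3) = 1 + 1/7·212115/117649 + 1/7·24487/16807 + 3/7·2920/2401 + 2/7·267/343 = 1819469/823543
E[N_7] = m(7) = 1819469/823543


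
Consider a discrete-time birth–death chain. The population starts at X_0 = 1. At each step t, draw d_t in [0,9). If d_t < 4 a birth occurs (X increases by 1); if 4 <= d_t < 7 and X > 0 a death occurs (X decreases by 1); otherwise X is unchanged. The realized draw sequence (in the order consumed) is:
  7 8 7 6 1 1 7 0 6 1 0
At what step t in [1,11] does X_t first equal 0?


t=0: X=1, d=7 → hold, X_1=1
t=1: X=1, d=8 → hold, X_2=1
t=2: X=1, d=7 → hold, X_3=1
t=3: X=1, d=6 → death, X_4=0
t=4: X=0, d=1 → birth, X_5=1
t=5: X=1, d=1 → birth, X_6=2
t=6: X=2, d=7 → hold, X_7=2
t=7: X=2, d=0 → birth, X_8=3
t=8: X=3, d=6 → death, X_9=2
t=9: X=2, d=1 → birth, X_10=3
t=10: X=3, d=0 → birth, X_11=4

4


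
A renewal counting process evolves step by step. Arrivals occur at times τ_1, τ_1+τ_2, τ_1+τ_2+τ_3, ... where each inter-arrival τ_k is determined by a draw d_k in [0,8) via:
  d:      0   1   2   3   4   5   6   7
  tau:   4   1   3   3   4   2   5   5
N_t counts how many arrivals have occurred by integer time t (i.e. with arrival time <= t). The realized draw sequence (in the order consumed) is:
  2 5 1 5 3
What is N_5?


draw d_1=2: τ_1=3, arrival time A_1=3
draw d_2=5: τ_2=2, arrival time A_2=5
draw d_3=1: τ_3=1, arrival time A_3=6
draw d_4=5: τ_4=2, arrival time A_4=8
draw d_5=3: τ_5=3, arrival time A_5=11
N_t over t=0..5: 0:0 1:0 2:0 3:1 4:1 5:2

2


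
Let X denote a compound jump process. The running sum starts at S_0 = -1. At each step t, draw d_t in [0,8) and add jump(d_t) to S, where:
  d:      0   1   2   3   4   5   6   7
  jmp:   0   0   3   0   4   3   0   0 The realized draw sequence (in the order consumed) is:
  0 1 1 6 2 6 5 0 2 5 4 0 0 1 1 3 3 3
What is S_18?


15

t=0: S=-1, d=0, jump=0, S_1=-1
t=1: S=-1, d=1, jump=0, S_2=-1
t=2: S=-1, d=1, jump=0, S_3=-1
t=3: S=-1, d=6, jump=0, S_4=-1
t=4: S=-1, d=2, jump=3, S_5=2
t=5: S=2, d=6, jump=0, S_6=2
t=6: S=2, d=5, jump=3, S_7=5
t=7: S=5, d=0, jump=0, S_8=5
t=8: S=5, d=2, jump=3, S_9=8
t=9: S=8, d=5, jump=3, S_10=11
t=10: S=11, d=4, jump=4, S_11=15
t=11: S=15, d=0, jump=0, S_12=15
t=12: S=15, d=0, jump=0, S_13=15
t=13: S=15, d=1, jump=0, S_14=15
t=14: S=15, d=1, jump=0, S_15=15
t=15: S=15, d=3, jump=0, S_16=15
t=16: S=15, d=3, jump=0, S_17=15
t=17: S=15, d=3, jump=0, S_18=15


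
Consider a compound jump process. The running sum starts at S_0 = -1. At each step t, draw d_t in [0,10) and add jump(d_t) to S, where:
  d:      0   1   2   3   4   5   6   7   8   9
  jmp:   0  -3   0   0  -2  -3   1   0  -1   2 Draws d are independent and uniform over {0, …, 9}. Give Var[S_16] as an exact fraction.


Outcome values over d=0..9: [0, -3, 0, 0, -2, -3, 1, 0, -1, 2]
Σy = -6, Σy² = 28, M = 10
μ = -6/10 = -3/5,  σ² = 28/10 − (-3/5)² = 61/25
Independent increments: Var[S_16] = 16·σ² = 16·(61/25) = 976/25

976/25


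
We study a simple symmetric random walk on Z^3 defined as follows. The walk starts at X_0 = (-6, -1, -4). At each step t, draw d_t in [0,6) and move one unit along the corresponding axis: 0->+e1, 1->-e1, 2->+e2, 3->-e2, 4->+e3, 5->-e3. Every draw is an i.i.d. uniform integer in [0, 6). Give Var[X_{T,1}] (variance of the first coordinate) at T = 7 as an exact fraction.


7/3

Outcome values over d=0..5: [1, -1, 0, 0, 0, 0]
Σy = 0, Σy² = 2, M = 6
μ = 0/6 = 0,  σ² = 2/6 − (0)² = 1/3
Independent increments: Var[X_7] = 7·σ² = 7·(1/3) = 7/3


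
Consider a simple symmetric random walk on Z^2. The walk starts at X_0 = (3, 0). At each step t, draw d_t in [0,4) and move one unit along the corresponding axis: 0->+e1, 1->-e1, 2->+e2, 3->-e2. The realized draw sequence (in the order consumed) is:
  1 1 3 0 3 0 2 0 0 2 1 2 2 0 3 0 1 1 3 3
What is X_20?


t=0: X=(3, 0), d=1 → -e1, X_1=(2, 0)
t=1: X=(2, 0), d=1 → -e1, X_2=(1, 0)
t=2: X=(1, 0), d=3 → -e2, X_3=(1, -1)
t=3: X=(1, -1), d=0 → +e1, X_4=(2, -1)
t=4: X=(2, -1), d=3 → -e2, X_5=(2, -2)
t=5: X=(2, -2), d=0 → +e1, X_6=(3, -2)
t=6: X=(3, -2), d=2 → +e2, X_7=(3, -1)
t=7: X=(3, -1), d=0 → +e1, X_8=(4, -1)
t=8: X=(4, -1), d=0 → +e1, X_9=(5, -1)
t=9: X=(5, -1), d=2 → +e2, X_10=(5, 0)
t=10: X=(5, 0), d=1 → -e1, X_11=(4, 0)
t=11: X=(4, 0), d=2 → +e2, X_12=(4, 1)
t=12: X=(4, 1), d=2 → +e2, X_13=(4, 2)
t=13: X=(4, 2), d=0 → +e1, X_14=(5, 2)
t=14: X=(5, 2), d=3 → -e2, X_15=(5, 1)
t=15: X=(5, 1), d=0 → +e1, X_16=(6, 1)
t=16: X=(6, 1), d=1 → -e1, X_17=(5, 1)
t=17: X=(5, 1), d=1 → -e1, X_18=(4, 1)
t=18: X=(4, 1), d=3 → -e2, X_19=(4, 0)
t=19: X=(4, 0), d=3 → -e2, X_20=(4, -1)

(4, -1)


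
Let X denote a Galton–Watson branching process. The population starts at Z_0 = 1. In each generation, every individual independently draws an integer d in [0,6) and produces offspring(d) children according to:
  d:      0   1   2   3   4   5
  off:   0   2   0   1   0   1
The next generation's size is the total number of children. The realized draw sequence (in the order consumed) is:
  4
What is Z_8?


gen 0: Z_0=1, draws=[4], offspring=[0], Z_1=0
gen 1: Z_1=0, draws=[], offspring=[], Z_2=0
gen 2: Z_2=0, draws=[], offspring=[], Z_3=0
gen 3: Z_3=0, draws=[], offspring=[], Z_4=0
gen 4: Z_4=0, draws=[], offspring=[], Z_5=0
gen 5: Z_5=0, draws=[], offspring=[], Z_6=0
gen 6: Z_6=0, draws=[], offspring=[], Z_7=0
gen 7: Z_7=0, draws=[], offspring=[], Z_8=0

0


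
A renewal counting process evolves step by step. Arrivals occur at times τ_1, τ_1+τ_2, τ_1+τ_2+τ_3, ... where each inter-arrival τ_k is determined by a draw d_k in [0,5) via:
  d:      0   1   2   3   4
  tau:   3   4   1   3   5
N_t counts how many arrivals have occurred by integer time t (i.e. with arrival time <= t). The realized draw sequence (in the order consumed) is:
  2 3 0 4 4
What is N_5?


2

draw d_1=2: τ_1=1, arrival time A_1=1
draw d_2=3: τ_2=3, arrival time A_2=4
draw d_3=0: τ_3=3, arrival time A_3=7
draw d_4=4: τ_4=5, arrival time A_4=12
draw d_5=4: τ_5=5, arrival time A_5=17
N_t over t=0..5: 0:0 1:1 2:1 3:1 4:2 5:2


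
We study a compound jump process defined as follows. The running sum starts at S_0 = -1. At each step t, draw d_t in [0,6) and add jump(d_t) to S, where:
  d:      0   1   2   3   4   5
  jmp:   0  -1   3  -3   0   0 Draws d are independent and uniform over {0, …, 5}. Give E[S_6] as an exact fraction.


Outcome values over d=0..5: [0, -1, 3, -3, 0, 0]
Σy = -1, Σy² = 19, M = 6
μ = -1/6 = -1/6,  σ² = 19/6 − (-1/6)² = 113/36
E[S_6] = -1 + 6·(-1/6) = -2

-2


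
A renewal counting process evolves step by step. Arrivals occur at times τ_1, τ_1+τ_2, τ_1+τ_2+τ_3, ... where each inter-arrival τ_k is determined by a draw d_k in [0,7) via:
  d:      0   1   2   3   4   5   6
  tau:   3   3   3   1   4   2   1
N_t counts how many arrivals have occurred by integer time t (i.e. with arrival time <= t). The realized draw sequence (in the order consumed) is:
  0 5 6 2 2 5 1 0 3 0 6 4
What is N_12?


5

draw d_1=0: τ_1=3, arrival time A_1=3
draw d_2=5: τ_2=2, arrival time A_2=5
draw d_3=6: τ_3=1, arrival time A_3=6
draw d_4=2: τ_4=3, arrival time A_4=9
draw d_5=2: τ_5=3, arrival time A_5=12
draw d_6=5: τ_6=2, arrival time A_6=14
draw d_7=1: τ_7=3, arrival time A_7=17
draw d_8=0: τ_8=3, arrival time A_8=20
draw d_9=3: τ_9=1, arrival time A_9=21
draw d_10=0: τ_10=3, arrival time A_10=24
draw d_11=6: τ_11=1, arrival time A_11=25
draw d_12=4: τ_12=4, arrival time A_12=29
N_t over t=0..12: 0:0 1:0 2:0 3:1 4:1 5:2 6:3 7:3 8:3 9:4 10:4 11:4 12:5


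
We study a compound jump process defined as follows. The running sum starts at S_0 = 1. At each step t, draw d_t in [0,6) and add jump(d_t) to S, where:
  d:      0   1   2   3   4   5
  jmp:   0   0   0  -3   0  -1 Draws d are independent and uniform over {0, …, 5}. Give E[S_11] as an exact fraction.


Outcome values over d=0..5: [0, 0, 0, -3, 0, -1]
Σy = -4, Σy² = 10, M = 6
μ = -4/6 = -2/3,  σ² = 10/6 − (-2/3)² = 11/9
E[S_11] = 1 + 11·(-2/3) = -19/3

-19/3


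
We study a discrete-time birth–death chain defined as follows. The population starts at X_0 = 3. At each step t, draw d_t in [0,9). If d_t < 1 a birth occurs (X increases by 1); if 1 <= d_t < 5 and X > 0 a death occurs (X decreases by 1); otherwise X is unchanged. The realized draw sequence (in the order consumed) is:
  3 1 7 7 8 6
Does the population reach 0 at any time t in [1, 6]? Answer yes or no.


t=0: X=3, d=3 → death, X_1=2
t=1: X=2, d=1 → death, X_2=1
t=2: X=1, d=7 → hold, X_3=1
t=3: X=1, d=7 → hold, X_4=1
t=4: X=1, d=8 → hold, X_5=1
t=5: X=1, d=6 → hold, X_6=1

no


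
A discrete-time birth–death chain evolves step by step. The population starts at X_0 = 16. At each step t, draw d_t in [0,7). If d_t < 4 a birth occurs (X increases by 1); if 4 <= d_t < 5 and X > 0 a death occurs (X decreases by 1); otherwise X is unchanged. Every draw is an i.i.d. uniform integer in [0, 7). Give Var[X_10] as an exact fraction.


260/49

X can drop by at most 1 per step and X_0 = 16 > T = 10, so X_t >= 16 − t >= 6 > 0 for every t <= 10: the floor at 0 (the 'and X > 0' condition) never binds. Hence X_10 = X_0 + Σ_{t<10} Y_t with i.i.d. increments Y_t = y(d_t) ∈ {+1, −1, 0}.
Outcome values over d=0..6: [1, 1, 1, 1, -1, 0, 0]
Σy = 3, Σy² = 5, M = 7
μ = 3/7 = 3/7,  σ² = 5/7 − (3/7)² = 26/49
Independent increments: Var[X_10] = 10·σ² = 10·(26/49) = 260/49


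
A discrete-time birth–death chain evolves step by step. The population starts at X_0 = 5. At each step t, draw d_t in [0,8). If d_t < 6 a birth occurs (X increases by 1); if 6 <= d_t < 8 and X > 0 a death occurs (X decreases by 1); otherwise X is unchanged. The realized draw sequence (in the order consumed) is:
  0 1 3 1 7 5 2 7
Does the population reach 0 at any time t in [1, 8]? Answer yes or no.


t=0: X=5, d=0 → birth, X_1=6
t=1: X=6, d=1 → birth, X_2=7
t=2: X=7, d=3 → birth, X_3=8
t=3: X=8, d=1 → birth, X_4=9
t=4: X=9, d=7 → death, X_5=8
t=5: X=8, d=5 → birth, X_6=9
t=6: X=9, d=2 → birth, X_7=10
t=7: X=10, d=7 → death, X_8=9

no


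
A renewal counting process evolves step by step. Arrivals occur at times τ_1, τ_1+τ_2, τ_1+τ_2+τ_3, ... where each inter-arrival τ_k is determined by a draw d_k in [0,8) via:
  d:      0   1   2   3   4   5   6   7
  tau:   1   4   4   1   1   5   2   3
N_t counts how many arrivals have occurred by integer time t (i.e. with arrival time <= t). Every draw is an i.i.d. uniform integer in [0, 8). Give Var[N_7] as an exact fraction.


Inter-arrival values over d=0..7: [1, 4, 4, 1, 1, 5, 2, 3]
Each d has probability 1/8, so the pmf of τ is: f(1) = 3/8, f(2) = 1/8, f(3) = 1/8, f(4) = 1/4, f(5) = 1/8
Let p_n(j) = P(N_n = j), with p_0 = [1]. Condition on τ_1: p_n(0) = P(τ > n), and for j >= 1, p_n(j) = Σ_{k<=n} f(k)·p_{n−k}(j−1)
p_1 = [5/8, 3/8]  (j = 0..1)
p_2 = [1/2, 23/64, 9/64]  (j = 0..2)
p_3 = [3/8, 25/64, 93/512, 27/512]  (j = 0..3)
p_4 = [1/8, 17/32, 61/256, 351/4096, 81/4096]  (j = 0..4)
p_5 = [0, 7/16, 99/256, 531/4096, 1269/32768, 243/32768]  (j = 0..5)
p_6 = [0, 17/64, 213/512, 953/4096, 135/2048, 4455/262144, 729/262144]  (j = 0..6)
p_7 = [0, 11/64, 93/256, 1217/4096, 4173/32768, 8397/262144, 15309/2097152, 2187/2097152]  (j = 0..7)
E[N_7] = Σ j·p_7(j) = 5264803/2097152;  E[N_7²] = Σ j²·p_7(j) = 15626647/2097152
Var[N_7] = 15626647/2097152 − (5264803/2097152)² = 5053303380535/4398046511104

5053303380535/4398046511104


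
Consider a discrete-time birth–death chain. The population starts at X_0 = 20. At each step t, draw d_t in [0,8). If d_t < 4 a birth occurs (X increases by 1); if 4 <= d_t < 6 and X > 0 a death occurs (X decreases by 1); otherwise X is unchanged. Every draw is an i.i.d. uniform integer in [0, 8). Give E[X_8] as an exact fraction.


X can drop by at most 1 per step and X_0 = 20 > T = 8, so X_t >= 20 − t >= 12 > 0 for every t <= 8: the floor at 0 (the 'and X > 0' condition) never binds. Hence X_8 = X_0 + Σ_{t<8} Y_t with i.i.d. increments Y_t = y(d_t) ∈ {+1, −1, 0}.
Outcome values over d=0..7: [1, 1, 1, 1, -1, -1, 0, 0]
Σy = 2, Σy² = 6, M = 8
μ = 2/8 = 1/4,  σ² = 6/8 − (1/4)² = 11/16
E[X_8] = 20 + 8·(1/4) = 22

22


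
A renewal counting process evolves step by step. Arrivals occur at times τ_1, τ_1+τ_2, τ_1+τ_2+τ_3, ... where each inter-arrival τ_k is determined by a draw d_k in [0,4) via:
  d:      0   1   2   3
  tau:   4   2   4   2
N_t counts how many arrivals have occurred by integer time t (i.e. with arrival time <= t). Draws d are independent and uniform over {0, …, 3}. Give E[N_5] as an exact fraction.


5/4

Inter-arrival values over d=0..3: [4, 2, 4, 2]
Each d has probability 1/4, so the pmf of τ is: f(2) = 1/2, f(4) = 1/2
Renewal equation for m(n) = E[N_n]: condition on τ_1 = k (if k <= n, one arrival plus a fresh copy on the remaining n−k steps): m(n) = F(n) + Σ_{k<=n} f(k)·m(n−k), where F(n) = P(τ <= n) and m(0) = 0
m(1) = F(1) = 0
m(2) = F(2) = 1/2
m(3) = F(3) = 1/2
m(4) = F(4) + f(2)·m(2) = 1 + 1/2·1/2 = 5/4
m(5) = F(5) + f(2)·m(3) = 1 + 1/2·1/2 = 5/4
E[N_5] = m(5) = 5/4


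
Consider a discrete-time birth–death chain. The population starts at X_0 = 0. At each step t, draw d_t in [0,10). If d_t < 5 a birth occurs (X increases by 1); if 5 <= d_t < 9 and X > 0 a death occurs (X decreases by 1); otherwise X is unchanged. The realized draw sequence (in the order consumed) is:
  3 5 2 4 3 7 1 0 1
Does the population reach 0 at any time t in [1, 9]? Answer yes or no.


yes

t=0: X=0, d=3 → birth, X_1=1
t=1: X=1, d=5 → death, X_2=0
t=2: X=0, d=2 → birth, X_3=1
t=3: X=1, d=4 → birth, X_4=2
t=4: X=2, d=3 → birth, X_5=3
t=5: X=3, d=7 → death, X_6=2
t=6: X=2, d=1 → birth, X_7=3
t=7: X=3, d=0 → birth, X_8=4
t=8: X=4, d=1 → birth, X_9=5
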